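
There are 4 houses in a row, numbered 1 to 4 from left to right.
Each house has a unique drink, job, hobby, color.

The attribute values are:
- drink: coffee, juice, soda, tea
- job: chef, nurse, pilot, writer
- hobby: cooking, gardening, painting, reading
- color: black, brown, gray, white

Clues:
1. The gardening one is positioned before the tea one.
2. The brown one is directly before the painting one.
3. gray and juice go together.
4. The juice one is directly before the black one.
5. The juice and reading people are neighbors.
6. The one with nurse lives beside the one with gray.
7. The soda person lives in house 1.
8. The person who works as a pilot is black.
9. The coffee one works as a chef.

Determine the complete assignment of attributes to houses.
Solution:

House | Drink | Job | Hobby | Color
-----------------------------------
  1   | soda | nurse | gardening | brown
  2   | juice | writer | painting | gray
  3   | tea | pilot | reading | black
  4   | coffee | chef | cooking | white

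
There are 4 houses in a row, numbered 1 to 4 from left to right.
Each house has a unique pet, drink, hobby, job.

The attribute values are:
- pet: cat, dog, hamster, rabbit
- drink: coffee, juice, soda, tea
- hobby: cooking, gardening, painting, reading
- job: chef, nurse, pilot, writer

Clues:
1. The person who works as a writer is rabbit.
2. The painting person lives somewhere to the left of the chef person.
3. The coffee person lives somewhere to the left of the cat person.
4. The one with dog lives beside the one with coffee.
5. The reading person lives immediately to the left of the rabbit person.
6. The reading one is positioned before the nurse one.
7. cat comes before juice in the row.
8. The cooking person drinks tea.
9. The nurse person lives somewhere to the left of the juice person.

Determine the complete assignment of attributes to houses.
Solution:

House | Pet | Drink | Hobby | Job
---------------------------------
  1   | dog | soda | reading | pilot
  2   | rabbit | coffee | painting | writer
  3   | cat | tea | cooking | nurse
  4   | hamster | juice | gardening | chef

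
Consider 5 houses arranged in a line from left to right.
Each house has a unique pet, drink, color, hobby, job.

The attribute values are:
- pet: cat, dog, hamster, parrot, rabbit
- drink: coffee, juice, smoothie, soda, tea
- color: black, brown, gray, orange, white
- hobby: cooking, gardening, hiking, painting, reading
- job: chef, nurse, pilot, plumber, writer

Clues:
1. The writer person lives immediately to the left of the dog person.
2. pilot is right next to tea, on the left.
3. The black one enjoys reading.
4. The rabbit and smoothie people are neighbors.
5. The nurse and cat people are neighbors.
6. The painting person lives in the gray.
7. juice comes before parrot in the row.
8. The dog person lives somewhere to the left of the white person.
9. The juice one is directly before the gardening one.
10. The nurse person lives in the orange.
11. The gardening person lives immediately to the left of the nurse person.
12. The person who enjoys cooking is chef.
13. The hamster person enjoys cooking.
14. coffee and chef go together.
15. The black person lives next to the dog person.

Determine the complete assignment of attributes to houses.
Solution:

House | Pet | Drink | Color | Hobby | Job
-----------------------------------------
  1   | rabbit | juice | black | reading | writer
  2   | dog | smoothie | brown | gardening | pilot
  3   | parrot | tea | orange | hiking | nurse
  4   | cat | soda | gray | painting | plumber
  5   | hamster | coffee | white | cooking | chef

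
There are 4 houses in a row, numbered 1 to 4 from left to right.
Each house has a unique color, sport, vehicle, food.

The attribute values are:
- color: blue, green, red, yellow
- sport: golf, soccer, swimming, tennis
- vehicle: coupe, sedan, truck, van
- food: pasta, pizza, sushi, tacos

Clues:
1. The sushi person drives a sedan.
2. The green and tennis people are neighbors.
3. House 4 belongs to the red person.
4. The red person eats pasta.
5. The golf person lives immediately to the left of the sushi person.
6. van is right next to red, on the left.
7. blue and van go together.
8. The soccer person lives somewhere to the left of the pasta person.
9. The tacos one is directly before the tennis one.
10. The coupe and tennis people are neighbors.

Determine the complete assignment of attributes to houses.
Solution:

House | Color | Sport | Vehicle | Food
--------------------------------------
  1   | green | golf | coupe | tacos
  2   | yellow | tennis | sedan | sushi
  3   | blue | soccer | van | pizza
  4   | red | swimming | truck | pasta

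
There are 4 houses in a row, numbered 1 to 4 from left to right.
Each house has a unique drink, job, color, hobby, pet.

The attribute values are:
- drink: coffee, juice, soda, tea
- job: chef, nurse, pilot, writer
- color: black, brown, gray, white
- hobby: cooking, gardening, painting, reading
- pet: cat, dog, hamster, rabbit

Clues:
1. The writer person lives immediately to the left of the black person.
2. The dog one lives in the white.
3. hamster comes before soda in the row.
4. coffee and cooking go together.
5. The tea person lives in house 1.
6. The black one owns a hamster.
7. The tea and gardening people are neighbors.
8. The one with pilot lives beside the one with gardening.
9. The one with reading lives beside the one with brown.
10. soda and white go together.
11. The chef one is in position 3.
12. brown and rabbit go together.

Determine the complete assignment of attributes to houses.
Solution:

House | Drink | Job | Color | Hobby | Pet
-----------------------------------------
  1   | tea | pilot | gray | reading | cat
  2   | juice | writer | brown | gardening | rabbit
  3   | coffee | chef | black | cooking | hamster
  4   | soda | nurse | white | painting | dog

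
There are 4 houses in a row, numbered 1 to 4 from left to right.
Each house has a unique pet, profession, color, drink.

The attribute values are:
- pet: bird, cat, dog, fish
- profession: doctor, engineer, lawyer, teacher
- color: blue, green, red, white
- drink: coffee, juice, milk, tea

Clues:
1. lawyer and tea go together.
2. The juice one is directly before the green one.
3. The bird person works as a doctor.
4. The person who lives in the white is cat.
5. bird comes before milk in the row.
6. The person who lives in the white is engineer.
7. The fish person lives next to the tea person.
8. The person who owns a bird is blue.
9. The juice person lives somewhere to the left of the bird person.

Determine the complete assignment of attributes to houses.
Solution:

House | Pet | Profession | Color | Drink
----------------------------------------
  1   | fish | teacher | red | juice
  2   | dog | lawyer | green | tea
  3   | bird | doctor | blue | coffee
  4   | cat | engineer | white | milk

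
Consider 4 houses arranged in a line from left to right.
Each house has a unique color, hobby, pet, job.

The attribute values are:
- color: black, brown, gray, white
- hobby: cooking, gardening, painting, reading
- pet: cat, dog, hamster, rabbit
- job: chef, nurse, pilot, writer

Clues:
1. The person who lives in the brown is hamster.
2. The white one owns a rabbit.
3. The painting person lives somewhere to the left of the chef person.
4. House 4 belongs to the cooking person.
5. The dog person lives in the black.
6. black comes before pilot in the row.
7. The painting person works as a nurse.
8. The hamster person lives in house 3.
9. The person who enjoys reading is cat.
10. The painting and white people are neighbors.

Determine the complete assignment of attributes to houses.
Solution:

House | Color | Hobby | Pet | Job
---------------------------------
  1   | black | gardening | dog | writer
  2   | gray | reading | cat | pilot
  3   | brown | painting | hamster | nurse
  4   | white | cooking | rabbit | chef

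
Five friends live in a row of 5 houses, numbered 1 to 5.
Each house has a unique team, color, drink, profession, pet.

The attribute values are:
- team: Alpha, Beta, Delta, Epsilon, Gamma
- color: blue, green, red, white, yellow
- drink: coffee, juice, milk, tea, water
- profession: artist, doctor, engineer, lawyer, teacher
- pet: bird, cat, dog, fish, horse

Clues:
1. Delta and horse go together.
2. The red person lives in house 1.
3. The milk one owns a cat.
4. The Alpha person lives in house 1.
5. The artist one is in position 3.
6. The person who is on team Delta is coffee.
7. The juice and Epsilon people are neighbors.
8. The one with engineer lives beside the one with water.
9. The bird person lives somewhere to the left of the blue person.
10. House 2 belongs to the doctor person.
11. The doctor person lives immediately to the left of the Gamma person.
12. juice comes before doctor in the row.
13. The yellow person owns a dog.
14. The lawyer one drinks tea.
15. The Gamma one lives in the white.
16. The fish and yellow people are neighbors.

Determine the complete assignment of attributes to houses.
Solution:

House | Team | Color | Drink | Profession | Pet
-----------------------------------------------
  1   | Alpha | red | juice | engineer | fish
  2   | Epsilon | yellow | water | doctor | dog
  3   | Gamma | white | milk | artist | cat
  4   | Beta | green | tea | lawyer | bird
  5   | Delta | blue | coffee | teacher | horse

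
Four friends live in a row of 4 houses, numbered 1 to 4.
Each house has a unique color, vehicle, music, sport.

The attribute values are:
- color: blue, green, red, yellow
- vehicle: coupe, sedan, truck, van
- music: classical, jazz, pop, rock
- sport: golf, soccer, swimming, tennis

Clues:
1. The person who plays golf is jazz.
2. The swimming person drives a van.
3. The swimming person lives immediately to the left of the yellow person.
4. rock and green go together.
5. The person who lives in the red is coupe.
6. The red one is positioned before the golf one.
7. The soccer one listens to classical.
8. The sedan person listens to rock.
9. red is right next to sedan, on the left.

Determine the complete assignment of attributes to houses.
Solution:

House | Color | Vehicle | Music | Sport
---------------------------------------
  1   | red | coupe | classical | soccer
  2   | green | sedan | rock | tennis
  3   | blue | van | pop | swimming
  4   | yellow | truck | jazz | golf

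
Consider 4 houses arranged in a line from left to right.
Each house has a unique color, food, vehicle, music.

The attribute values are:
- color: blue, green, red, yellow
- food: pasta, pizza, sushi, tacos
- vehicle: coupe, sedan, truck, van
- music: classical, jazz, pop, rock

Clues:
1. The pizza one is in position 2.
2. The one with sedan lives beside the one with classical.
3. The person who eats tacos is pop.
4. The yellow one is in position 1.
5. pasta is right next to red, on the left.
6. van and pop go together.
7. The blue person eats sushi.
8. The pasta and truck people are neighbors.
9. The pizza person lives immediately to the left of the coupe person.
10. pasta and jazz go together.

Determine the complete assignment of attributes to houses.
Solution:

House | Color | Food | Vehicle | Music
--------------------------------------
  1   | yellow | pasta | sedan | jazz
  2   | red | pizza | truck | classical
  3   | blue | sushi | coupe | rock
  4   | green | tacos | van | pop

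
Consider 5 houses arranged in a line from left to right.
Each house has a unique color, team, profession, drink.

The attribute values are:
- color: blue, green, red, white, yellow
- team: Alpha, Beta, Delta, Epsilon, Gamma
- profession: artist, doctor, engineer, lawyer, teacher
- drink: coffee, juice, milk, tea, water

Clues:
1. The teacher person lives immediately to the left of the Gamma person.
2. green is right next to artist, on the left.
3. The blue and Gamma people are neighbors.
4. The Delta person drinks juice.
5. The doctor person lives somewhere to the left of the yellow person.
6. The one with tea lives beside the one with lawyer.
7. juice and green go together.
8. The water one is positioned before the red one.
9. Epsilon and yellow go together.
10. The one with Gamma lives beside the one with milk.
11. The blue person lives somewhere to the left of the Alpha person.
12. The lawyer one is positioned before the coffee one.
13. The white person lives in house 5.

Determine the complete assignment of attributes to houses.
Solution:

House | Color | Team | Profession | Drink
-----------------------------------------
  1   | blue | Beta | teacher | water
  2   | red | Gamma | doctor | tea
  3   | yellow | Epsilon | lawyer | milk
  4   | green | Delta | engineer | juice
  5   | white | Alpha | artist | coffee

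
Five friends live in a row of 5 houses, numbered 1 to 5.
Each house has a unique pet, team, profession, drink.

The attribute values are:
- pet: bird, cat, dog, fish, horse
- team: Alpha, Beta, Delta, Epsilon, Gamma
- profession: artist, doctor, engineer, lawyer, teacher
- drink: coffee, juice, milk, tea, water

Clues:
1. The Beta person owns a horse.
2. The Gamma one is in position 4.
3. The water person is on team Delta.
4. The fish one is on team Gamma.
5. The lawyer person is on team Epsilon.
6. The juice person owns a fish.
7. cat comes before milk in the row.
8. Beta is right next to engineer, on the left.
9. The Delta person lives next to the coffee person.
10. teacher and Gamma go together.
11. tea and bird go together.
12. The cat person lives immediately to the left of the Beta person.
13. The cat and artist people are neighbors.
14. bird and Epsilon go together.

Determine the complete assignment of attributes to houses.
Solution:

House | Pet | Team | Profession | Drink
---------------------------------------
  1   | cat | Delta | doctor | water
  2   | horse | Beta | artist | coffee
  3   | dog | Alpha | engineer | milk
  4   | fish | Gamma | teacher | juice
  5   | bird | Epsilon | lawyer | tea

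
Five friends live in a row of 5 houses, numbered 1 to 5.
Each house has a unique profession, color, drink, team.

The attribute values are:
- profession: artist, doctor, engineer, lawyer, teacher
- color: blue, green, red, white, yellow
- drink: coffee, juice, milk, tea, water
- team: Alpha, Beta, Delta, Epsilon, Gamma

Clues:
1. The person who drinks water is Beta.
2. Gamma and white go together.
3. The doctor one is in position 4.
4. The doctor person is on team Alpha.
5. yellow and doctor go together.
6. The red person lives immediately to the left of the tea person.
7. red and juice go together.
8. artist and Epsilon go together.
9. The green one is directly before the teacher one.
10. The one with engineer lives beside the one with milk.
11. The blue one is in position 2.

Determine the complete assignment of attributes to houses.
Solution:

House | Profession | Color | Drink | Team
-----------------------------------------
  1   | engineer | green | water | Beta
  2   | teacher | blue | milk | Delta
  3   | artist | red | juice | Epsilon
  4   | doctor | yellow | tea | Alpha
  5   | lawyer | white | coffee | Gamma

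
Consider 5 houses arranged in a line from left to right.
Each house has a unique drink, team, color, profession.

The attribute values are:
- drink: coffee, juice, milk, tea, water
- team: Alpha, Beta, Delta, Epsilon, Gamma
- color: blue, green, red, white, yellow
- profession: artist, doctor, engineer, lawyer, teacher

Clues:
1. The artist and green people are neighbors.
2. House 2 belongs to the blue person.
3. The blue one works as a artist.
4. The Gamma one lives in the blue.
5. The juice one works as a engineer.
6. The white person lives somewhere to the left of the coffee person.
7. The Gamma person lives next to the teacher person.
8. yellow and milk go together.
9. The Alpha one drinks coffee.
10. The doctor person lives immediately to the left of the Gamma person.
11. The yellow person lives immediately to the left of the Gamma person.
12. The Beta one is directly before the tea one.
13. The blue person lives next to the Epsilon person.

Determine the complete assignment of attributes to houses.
Solution:

House | Drink | Team | Color | Profession
-----------------------------------------
  1   | milk | Beta | yellow | doctor
  2   | tea | Gamma | blue | artist
  3   | water | Epsilon | green | teacher
  4   | juice | Delta | white | engineer
  5   | coffee | Alpha | red | lawyer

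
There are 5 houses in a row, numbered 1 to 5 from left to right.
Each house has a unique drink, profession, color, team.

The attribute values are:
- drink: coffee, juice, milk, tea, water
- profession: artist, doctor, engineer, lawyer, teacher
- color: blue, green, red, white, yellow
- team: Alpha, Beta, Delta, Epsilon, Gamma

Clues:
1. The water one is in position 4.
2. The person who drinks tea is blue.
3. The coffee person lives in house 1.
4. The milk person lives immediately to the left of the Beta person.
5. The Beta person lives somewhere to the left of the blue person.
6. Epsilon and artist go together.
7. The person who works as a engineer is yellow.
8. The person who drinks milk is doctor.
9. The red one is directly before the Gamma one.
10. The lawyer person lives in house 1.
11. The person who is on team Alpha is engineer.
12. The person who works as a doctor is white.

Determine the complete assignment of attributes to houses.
Solution:

House | Drink | Profession | Color | Team
-----------------------------------------
  1   | coffee | lawyer | red | Delta
  2   | milk | doctor | white | Gamma
  3   | juice | teacher | green | Beta
  4   | water | engineer | yellow | Alpha
  5   | tea | artist | blue | Epsilon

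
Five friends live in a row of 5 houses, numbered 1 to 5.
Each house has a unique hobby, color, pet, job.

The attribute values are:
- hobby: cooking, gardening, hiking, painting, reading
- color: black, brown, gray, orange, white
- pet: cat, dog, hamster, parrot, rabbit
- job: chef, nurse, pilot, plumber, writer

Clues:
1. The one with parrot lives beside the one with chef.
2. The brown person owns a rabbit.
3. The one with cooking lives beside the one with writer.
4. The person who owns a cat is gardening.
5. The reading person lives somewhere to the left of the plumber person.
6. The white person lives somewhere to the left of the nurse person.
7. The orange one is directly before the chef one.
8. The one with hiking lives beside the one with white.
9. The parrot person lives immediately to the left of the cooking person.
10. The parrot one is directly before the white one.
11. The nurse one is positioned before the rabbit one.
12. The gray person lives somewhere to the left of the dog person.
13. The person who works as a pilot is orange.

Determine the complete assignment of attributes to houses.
Solution:

House | Hobby | Color | Pet | Job
---------------------------------
  1   | hiking | orange | parrot | pilot
  2   | cooking | white | hamster | chef
  3   | gardening | gray | cat | writer
  4   | reading | black | dog | nurse
  5   | painting | brown | rabbit | plumber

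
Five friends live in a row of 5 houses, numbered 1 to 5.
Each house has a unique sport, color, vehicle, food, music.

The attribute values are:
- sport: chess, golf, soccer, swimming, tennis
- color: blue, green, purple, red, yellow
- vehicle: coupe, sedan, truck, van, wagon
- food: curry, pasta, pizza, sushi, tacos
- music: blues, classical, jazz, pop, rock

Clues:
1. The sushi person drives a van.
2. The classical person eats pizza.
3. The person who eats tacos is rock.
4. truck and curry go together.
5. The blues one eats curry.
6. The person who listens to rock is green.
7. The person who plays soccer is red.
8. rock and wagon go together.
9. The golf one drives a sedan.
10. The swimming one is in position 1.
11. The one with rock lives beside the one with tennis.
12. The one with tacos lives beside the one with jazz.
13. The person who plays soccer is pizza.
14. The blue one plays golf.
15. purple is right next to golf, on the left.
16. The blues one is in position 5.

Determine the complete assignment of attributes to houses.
Solution:

House | Sport | Color | Vehicle | Food | Music
----------------------------------------------
  1   | swimming | green | wagon | tacos | rock
  2   | tennis | purple | van | sushi | jazz
  3   | golf | blue | sedan | pasta | pop
  4   | soccer | red | coupe | pizza | classical
  5   | chess | yellow | truck | curry | blues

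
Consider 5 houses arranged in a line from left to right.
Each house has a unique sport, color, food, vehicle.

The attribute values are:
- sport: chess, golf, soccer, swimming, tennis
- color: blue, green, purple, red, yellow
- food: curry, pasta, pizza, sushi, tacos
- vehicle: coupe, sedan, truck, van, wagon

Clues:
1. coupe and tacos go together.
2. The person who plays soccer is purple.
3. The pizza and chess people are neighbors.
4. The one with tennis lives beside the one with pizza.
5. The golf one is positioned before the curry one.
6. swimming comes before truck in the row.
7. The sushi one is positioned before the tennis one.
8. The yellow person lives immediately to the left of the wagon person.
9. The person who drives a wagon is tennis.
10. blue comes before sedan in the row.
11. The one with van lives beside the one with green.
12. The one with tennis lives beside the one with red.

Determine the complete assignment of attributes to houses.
Solution:

House | Sport | Color | Food | Vehicle
--------------------------------------
  1   | swimming | yellow | sushi | van
  2   | tennis | green | pasta | wagon
  3   | golf | red | pizza | truck
  4   | chess | blue | tacos | coupe
  5   | soccer | purple | curry | sedan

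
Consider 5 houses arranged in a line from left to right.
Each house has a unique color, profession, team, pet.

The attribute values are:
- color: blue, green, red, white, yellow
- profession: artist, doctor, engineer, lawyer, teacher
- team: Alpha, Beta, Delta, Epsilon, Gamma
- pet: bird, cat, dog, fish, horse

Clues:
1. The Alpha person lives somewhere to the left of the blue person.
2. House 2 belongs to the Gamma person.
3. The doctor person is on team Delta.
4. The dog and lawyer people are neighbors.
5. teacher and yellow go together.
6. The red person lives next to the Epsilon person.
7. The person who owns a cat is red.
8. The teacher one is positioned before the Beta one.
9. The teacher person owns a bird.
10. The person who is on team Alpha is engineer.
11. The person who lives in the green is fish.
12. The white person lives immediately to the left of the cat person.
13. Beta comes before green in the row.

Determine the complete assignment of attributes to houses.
Solution:

House | Color | Profession | Team | Pet
---------------------------------------
  1   | white | engineer | Alpha | dog
  2   | red | lawyer | Gamma | cat
  3   | yellow | teacher | Epsilon | bird
  4   | blue | artist | Beta | horse
  5   | green | doctor | Delta | fish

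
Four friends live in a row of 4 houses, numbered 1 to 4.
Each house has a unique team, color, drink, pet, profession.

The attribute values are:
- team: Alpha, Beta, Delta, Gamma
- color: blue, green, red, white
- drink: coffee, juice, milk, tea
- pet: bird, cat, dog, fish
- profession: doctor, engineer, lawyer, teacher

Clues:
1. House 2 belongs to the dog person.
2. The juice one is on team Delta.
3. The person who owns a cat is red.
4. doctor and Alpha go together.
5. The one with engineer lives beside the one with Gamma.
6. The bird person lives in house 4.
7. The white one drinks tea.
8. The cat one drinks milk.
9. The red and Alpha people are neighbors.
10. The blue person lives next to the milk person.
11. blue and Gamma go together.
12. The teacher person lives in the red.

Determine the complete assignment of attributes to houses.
Solution:

House | Team | Color | Drink | Pet | Profession
-----------------------------------------------
  1   | Delta | green | juice | fish | engineer
  2   | Gamma | blue | coffee | dog | lawyer
  3   | Beta | red | milk | cat | teacher
  4   | Alpha | white | tea | bird | doctor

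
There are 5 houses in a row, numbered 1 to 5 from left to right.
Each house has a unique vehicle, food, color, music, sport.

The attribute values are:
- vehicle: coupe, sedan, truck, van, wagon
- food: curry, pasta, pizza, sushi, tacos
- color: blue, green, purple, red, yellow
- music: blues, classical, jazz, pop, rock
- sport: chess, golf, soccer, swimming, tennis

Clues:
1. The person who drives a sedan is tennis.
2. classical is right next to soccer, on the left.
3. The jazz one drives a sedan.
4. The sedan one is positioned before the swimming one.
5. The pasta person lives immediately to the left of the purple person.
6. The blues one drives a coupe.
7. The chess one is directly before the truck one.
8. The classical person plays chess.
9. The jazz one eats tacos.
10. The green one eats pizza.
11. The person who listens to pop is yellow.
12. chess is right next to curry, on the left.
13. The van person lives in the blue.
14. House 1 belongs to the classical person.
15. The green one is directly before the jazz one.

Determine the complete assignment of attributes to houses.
Solution:

House | Vehicle | Food | Color | Music | Sport
----------------------------------------------
  1   | van | pasta | blue | classical | chess
  2   | truck | curry | purple | rock | soccer
  3   | coupe | pizza | green | blues | golf
  4   | sedan | tacos | red | jazz | tennis
  5   | wagon | sushi | yellow | pop | swimming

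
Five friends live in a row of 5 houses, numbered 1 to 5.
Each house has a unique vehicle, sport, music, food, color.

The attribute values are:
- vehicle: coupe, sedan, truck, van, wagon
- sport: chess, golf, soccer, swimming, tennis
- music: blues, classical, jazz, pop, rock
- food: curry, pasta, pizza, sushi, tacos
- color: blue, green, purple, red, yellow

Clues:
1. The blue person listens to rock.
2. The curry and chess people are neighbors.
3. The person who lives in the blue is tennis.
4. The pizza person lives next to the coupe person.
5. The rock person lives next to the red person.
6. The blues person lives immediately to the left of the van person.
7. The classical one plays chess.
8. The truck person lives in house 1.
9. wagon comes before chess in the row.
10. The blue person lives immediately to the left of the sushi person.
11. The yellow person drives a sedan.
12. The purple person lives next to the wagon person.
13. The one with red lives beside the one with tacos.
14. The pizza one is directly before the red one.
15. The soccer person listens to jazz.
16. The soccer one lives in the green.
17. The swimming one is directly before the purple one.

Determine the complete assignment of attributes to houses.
Solution:

House | Vehicle | Sport | Music | Food | Color
----------------------------------------------
  1   | truck | tennis | rock | pizza | blue
  2   | coupe | swimming | blues | sushi | red
  3   | van | golf | pop | tacos | purple
  4   | wagon | soccer | jazz | curry | green
  5   | sedan | chess | classical | pasta | yellow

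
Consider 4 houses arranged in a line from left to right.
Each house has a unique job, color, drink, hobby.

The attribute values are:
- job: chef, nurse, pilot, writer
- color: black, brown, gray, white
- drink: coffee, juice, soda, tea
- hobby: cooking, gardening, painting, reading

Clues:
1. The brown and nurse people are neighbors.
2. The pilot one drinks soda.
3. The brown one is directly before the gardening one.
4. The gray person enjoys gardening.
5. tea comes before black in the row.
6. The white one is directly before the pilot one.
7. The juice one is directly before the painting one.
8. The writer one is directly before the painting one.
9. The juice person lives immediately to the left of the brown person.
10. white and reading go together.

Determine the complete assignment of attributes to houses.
Solution:

House | Job | Color | Drink | Hobby
-----------------------------------
  1   | writer | white | juice | reading
  2   | pilot | brown | soda | painting
  3   | nurse | gray | tea | gardening
  4   | chef | black | coffee | cooking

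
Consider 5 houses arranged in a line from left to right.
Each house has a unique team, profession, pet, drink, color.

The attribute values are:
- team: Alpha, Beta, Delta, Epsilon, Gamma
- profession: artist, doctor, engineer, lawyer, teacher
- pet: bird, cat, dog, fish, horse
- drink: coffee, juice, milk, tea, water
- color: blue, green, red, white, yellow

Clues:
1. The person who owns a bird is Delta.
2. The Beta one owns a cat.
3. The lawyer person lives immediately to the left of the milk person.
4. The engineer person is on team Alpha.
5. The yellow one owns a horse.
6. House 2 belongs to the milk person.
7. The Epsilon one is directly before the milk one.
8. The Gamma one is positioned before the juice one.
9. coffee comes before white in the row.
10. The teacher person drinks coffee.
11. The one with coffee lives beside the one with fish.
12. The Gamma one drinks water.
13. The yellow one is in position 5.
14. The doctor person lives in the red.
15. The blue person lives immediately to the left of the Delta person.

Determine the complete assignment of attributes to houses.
Solution:

House | Team | Profession | Pet | Drink | Color
-----------------------------------------------
  1   | Epsilon | lawyer | dog | tea | blue
  2   | Delta | doctor | bird | milk | red
  3   | Beta | teacher | cat | coffee | green
  4   | Gamma | artist | fish | water | white
  5   | Alpha | engineer | horse | juice | yellow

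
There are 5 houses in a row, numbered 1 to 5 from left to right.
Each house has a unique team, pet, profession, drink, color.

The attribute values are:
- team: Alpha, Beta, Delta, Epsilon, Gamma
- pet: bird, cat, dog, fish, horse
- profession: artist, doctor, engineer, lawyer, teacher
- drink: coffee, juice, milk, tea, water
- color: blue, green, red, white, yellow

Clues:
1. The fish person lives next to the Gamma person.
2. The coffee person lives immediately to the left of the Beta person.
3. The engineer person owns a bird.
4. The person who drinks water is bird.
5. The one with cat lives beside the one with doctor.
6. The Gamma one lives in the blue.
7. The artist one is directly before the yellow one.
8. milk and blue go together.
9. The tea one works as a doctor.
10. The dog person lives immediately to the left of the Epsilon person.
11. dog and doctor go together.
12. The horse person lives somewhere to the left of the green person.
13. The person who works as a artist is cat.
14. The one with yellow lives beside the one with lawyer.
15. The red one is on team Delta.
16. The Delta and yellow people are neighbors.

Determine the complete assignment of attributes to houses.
Solution:

House | Team | Pet | Profession | Drink | Color
-----------------------------------------------
  1   | Delta | cat | artist | coffee | red
  2   | Beta | dog | doctor | tea | yellow
  3   | Epsilon | fish | lawyer | juice | white
  4   | Gamma | horse | teacher | milk | blue
  5   | Alpha | bird | engineer | water | green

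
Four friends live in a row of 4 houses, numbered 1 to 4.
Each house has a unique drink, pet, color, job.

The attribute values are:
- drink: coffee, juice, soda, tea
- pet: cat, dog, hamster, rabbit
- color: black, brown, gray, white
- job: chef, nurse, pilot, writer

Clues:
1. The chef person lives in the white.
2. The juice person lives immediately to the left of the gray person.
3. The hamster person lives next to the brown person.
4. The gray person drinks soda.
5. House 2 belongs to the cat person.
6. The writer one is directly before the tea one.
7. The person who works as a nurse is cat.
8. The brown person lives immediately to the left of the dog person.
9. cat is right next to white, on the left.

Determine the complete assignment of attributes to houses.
Solution:

House | Drink | Pet | Color | Job
---------------------------------
  1   | coffee | hamster | black | writer
  2   | tea | cat | brown | nurse
  3   | juice | dog | white | chef
  4   | soda | rabbit | gray | pilot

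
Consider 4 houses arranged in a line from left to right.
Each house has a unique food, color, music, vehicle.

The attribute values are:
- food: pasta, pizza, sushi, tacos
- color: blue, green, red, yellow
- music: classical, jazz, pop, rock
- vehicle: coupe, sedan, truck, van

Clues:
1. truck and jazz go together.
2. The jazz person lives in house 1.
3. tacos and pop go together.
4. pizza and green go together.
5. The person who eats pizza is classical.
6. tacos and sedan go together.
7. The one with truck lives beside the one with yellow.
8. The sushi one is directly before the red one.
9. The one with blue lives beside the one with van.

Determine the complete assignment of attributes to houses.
Solution:

House | Food | Color | Music | Vehicle
--------------------------------------
  1   | pasta | blue | jazz | truck
  2   | sushi | yellow | rock | van
  3   | tacos | red | pop | sedan
  4   | pizza | green | classical | coupe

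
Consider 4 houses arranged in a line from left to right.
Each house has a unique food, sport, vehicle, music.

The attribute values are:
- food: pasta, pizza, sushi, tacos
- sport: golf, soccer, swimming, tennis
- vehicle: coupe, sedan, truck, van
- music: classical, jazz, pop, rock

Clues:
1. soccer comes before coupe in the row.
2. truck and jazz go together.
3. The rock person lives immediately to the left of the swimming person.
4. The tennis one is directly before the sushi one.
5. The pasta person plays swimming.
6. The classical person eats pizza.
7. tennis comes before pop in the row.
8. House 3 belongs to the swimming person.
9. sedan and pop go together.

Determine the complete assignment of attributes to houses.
Solution:

House | Food | Sport | Vehicle | Music
--------------------------------------
  1   | tacos | tennis | truck | jazz
  2   | sushi | soccer | van | rock
  3   | pasta | swimming | sedan | pop
  4   | pizza | golf | coupe | classical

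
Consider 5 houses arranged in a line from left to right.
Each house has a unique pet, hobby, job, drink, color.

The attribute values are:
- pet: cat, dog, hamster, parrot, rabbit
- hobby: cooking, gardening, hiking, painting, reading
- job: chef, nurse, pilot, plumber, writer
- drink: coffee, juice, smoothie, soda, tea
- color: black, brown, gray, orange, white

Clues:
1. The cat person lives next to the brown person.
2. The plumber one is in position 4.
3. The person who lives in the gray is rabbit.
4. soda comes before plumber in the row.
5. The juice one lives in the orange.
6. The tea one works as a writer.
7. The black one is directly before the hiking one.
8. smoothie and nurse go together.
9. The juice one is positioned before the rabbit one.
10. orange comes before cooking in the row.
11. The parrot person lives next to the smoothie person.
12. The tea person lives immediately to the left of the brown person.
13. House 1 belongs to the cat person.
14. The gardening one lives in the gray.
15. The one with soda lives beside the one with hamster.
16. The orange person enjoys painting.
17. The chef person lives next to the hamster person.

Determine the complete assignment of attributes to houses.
Solution:

House | Pet | Hobby | Job | Drink | Color
-----------------------------------------
  1   | cat | reading | writer | tea | black
  2   | dog | hiking | chef | soda | brown
  3   | hamster | painting | pilot | juice | orange
  4   | parrot | cooking | plumber | coffee | white
  5   | rabbit | gardening | nurse | smoothie | gray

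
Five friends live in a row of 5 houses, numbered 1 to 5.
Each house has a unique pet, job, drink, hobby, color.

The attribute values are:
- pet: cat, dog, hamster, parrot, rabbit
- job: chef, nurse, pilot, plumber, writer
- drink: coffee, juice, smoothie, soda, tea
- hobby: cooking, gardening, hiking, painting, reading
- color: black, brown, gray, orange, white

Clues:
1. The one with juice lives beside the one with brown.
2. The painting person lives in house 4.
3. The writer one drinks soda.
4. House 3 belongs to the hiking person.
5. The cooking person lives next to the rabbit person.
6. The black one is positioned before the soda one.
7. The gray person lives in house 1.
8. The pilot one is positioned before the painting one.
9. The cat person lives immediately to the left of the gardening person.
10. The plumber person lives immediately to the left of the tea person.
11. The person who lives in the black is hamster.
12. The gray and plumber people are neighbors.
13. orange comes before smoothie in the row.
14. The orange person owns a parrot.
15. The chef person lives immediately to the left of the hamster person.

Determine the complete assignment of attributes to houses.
Solution:

House | Pet | Job | Drink | Hobby | Color
-----------------------------------------
  1   | cat | pilot | juice | cooking | gray
  2   | rabbit | plumber | coffee | gardening | brown
  3   | parrot | chef | tea | hiking | orange
  4   | hamster | nurse | smoothie | painting | black
  5   | dog | writer | soda | reading | white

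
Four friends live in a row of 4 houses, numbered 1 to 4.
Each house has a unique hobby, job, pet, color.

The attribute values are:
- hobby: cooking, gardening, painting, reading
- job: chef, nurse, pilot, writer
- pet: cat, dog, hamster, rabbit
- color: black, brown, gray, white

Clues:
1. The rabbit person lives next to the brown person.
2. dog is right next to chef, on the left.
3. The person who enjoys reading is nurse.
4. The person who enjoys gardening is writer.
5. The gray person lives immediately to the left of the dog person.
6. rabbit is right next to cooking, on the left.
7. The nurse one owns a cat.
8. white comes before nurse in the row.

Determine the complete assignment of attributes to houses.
Solution:

House | Hobby | Job | Pet | Color
---------------------------------
  1   | gardening | writer | rabbit | gray
  2   | cooking | pilot | dog | brown
  3   | painting | chef | hamster | white
  4   | reading | nurse | cat | black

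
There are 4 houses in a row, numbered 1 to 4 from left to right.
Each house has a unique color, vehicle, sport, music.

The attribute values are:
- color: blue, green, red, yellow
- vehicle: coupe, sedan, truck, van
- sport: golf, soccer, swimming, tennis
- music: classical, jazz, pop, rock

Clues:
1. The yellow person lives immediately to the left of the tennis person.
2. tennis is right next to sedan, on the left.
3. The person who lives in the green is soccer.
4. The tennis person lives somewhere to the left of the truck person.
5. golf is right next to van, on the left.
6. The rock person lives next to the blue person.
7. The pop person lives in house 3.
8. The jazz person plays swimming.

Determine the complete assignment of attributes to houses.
Solution:

House | Color | Vehicle | Sport | Music
---------------------------------------
  1   | yellow | coupe | golf | rock
  2   | blue | van | tennis | classical
  3   | green | sedan | soccer | pop
  4   | red | truck | swimming | jazz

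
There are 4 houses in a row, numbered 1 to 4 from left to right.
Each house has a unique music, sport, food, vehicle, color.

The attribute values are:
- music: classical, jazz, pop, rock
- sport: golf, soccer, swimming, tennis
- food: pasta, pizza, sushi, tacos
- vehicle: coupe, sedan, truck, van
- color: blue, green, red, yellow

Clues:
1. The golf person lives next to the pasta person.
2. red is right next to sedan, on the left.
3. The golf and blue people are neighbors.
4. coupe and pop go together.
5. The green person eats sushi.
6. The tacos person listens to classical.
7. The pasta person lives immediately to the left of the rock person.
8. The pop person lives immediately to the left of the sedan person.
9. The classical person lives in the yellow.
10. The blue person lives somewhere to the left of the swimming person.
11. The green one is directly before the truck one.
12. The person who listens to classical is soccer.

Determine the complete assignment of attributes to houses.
Solution:

House | Music | Sport | Food | Vehicle | Color
----------------------------------------------
  1   | pop | golf | pizza | coupe | red
  2   | jazz | tennis | pasta | sedan | blue
  3   | rock | swimming | sushi | van | green
  4   | classical | soccer | tacos | truck | yellow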